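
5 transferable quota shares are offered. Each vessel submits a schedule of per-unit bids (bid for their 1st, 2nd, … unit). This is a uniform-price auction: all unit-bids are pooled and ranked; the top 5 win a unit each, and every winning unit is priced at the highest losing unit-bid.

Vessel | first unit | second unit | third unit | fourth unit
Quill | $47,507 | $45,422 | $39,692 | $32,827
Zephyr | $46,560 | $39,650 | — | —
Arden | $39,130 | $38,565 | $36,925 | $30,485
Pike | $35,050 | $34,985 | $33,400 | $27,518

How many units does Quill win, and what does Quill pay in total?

Quill: 3 units, pays $117,390

Pooled unit-bids ranked (top 5): 47,507 (Quill-1), 46,560 (Zephyr-1), 45,422 (Quill-2), 39,692 (Quill-3), 39,650 (Zephyr-2)
First bid not allocated: $39,130.
Quill wins 3 unit(s) at $39,130 each.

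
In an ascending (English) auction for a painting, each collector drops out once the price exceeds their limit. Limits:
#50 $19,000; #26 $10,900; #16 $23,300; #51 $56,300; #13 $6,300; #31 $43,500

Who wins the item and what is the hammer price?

#51 wins at $43,500

Limits ranked: 56,300 (#51) > 43,500 (#31) > 23,300 (#16) > 19,000 (#50) > 10,900 (#26) > 6,300 (#13)
Bidding ends when #31 exits at $43,500; #51 takes it.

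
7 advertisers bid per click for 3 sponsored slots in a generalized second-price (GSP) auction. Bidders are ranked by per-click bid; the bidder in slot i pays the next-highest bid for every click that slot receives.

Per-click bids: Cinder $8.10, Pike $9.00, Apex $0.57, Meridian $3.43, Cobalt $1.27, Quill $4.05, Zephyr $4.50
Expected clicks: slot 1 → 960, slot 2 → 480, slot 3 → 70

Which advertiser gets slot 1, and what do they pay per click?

Pike; $8.10 per click

Per-click bids in order: $9.00 (Pike) > $8.10 (Cinder) > $4.50 (Zephyr) > $4.05 (Quill) > …
Slot 1 goes to the first-ranked bidder, Pike, who pays the next bid down: $8.10/click.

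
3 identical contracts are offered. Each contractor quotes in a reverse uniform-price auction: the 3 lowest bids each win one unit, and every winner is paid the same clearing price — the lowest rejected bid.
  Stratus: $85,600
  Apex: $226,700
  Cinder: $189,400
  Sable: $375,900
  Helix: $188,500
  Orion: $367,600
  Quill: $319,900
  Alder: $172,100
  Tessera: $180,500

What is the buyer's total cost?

Ordering the bids: 85,600 (Stratus), 172,100 (Alder), 180,500 (Tessera), 188,500 (Helix), 189,400 (Cinder), …
Lowest 3: Stratus, Alder, Tessera.
Clearing price = lowest rejected bid = $188,500.
Total cost = 3 × $188,500 = $565,500.

Total cost: $565,500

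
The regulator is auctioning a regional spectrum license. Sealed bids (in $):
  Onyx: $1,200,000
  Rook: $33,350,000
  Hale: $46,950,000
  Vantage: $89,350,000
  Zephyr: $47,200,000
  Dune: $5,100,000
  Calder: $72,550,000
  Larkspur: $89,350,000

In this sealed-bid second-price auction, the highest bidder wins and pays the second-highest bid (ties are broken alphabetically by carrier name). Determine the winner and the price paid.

Bids in order: 89,350,000 (Larkspur) > 89,350,000 (Vantage) > 72,550,000 (Calder) > 47,200,000 (Zephyr) > 46,950,000 (Hale) > 33,350,000 (Rook) > …
Larkspur and Vantage tie at $89,350,000; tie-break gives it to Larkspur.
Larkspur wins with the highest bid; price is set by the runner-up at $89,350,000.

Larkspur pays $89,350,000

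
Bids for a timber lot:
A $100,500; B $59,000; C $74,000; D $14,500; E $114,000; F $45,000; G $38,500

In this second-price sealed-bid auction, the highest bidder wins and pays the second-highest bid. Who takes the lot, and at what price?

Rule: the highest bidder wins and pays the second-highest bid.
Bids in order: 114,000 (E) > 100,500 (A) > 74,000 (C) > 59,000 (B) > 45,000 (F) > 38,500 (G) > …
Second-price: E pays A's bid of $100,500.

E pays $100,500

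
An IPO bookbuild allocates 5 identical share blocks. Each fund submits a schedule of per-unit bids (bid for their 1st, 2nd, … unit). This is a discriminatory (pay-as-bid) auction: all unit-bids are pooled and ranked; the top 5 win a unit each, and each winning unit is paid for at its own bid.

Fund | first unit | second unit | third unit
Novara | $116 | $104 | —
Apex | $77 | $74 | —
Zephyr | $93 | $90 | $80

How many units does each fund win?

All unit-bids, highest first — top 5: 116 (Novara-1), 104 (Novara-2), 93 (Zephyr-1), 90 (Zephyr-2), 80 (Zephyr-3)
Next rejected bid: $77 (not a price — pay-as-bid).
Allocation: Novara 2, Zephyr 3.

Novara 2, Zephyr 3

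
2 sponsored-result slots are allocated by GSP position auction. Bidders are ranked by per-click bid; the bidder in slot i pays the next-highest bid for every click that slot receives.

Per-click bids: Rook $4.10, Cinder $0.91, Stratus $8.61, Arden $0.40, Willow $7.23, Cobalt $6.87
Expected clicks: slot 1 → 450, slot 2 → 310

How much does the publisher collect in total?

Total revenue: $5383.20

Sorting advertisers: $8.61 (Stratus) > $7.23 (Willow) > $6.87 (Cobalt) > …
Slot 1: Stratus pays $7.23 × 450 = $3253.50
Slot 2: Willow pays $6.87 × 310 = $2129.70
Total = $5383.20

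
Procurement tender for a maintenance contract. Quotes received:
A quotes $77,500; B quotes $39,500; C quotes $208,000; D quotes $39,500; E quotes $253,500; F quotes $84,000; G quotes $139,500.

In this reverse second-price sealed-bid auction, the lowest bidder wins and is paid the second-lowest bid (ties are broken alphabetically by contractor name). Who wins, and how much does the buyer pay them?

B is paid $39,500

Sorting bids: 39,500 (B) < 39,500 (D) < 77,500 (A) < 84,000 (F) < 139,500 (G) < 208,000 (C) < …
B and D tie at $39,500; tie-break gives it to B.
B is lowest; is paid the second-lowest bid, $39,500.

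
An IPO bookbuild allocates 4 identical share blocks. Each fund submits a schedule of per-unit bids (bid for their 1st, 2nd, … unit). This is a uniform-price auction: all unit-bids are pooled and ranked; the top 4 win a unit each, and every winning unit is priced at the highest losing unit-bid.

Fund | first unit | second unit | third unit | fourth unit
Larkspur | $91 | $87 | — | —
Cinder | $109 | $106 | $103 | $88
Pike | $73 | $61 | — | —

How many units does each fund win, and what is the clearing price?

Pooled unit-bids ranked (top 4): 109 (Cinder-1), 106 (Cinder-2), 103 (Cinder-3), 91 (Larkspur-1)
Highest rejected unit-bid = $88.
Allocation: Cinder 3, Larkspur 1.

Cinder 3, Larkspur 1; clearing price $88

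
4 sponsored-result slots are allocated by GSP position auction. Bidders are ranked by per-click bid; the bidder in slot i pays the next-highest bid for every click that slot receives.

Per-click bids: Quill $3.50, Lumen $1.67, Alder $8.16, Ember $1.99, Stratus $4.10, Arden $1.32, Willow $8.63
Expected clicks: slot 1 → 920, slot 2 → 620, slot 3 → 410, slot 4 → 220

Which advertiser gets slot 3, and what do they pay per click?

Ranked by bid: $8.63 (Willow) > $8.16 (Alder) > $4.10 (Stratus) > $3.50 (Quill) > $1.99 (Ember) > …
Slot 3 goes to the third-ranked bidder, Stratus, who pays the next bid down: $3.50/click.

Stratus; $3.50 per click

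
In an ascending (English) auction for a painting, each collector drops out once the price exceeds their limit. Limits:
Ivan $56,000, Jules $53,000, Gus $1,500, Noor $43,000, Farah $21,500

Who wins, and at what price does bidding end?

Ivan wins at $53,000

Sorting limits: 56,000 (Ivan) > 53,000 (Jules) > 43,000 (Noor) > 21,500 (Farah) > 1,500 (Gus)
Bidding ends when Jules exits at $53,000; Ivan takes it.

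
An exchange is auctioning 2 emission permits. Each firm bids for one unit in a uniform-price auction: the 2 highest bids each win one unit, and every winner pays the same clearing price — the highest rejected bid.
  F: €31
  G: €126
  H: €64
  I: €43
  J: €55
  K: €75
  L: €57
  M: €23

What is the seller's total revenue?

Bids ranked high→low: 126 (G), 75 (K), 64 (H), 57 (L), …
Top 2: G, K.
First losing bid is H's €64, which sets the uniform price.
Total revenue = 2 × €64 = €128.

Total revenue: €128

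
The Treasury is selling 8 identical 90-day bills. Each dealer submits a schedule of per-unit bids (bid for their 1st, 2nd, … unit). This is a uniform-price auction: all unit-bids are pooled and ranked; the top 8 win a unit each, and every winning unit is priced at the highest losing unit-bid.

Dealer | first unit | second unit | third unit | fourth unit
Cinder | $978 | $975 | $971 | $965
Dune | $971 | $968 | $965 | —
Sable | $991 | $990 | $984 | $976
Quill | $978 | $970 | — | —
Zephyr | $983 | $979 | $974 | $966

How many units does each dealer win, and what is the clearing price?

Cinder 1, Quill 1, Sable 4, Zephyr 2; clearing price $975

All unit-bids, highest first — top 8: 991 (Sable-1), 990 (Sable-2), 984 (Sable-3), 983 (Zephyr-1), 979 (Zephyr-2), 978 (Cinder-1), 978 (Quill-1), 976 (Sable-4)
The (k+1)-th unit-bid is $975.
Allocation: Cinder 1, Quill 1, Sable 4, Zephyr 2.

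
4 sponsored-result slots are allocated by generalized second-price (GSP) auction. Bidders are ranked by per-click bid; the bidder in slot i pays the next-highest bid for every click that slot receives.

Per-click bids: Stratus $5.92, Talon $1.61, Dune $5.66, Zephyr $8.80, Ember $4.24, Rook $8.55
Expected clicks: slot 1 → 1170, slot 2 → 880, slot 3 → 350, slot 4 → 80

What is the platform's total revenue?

Ranked by bid: $8.80 (Zephyr) > $8.55 (Rook) > $5.92 (Stratus) > $5.66 (Dune) > $4.24 (Ember) > …
Slot 1: Zephyr pays $8.55 × 1170 = $10003.50
Slot 2: Rook pays $5.92 × 880 = $5209.60
Slot 3: Stratus pays $5.66 × 350 = $1981.00
Slot 4: Dune pays $4.24 × 80 = $339.20
Total = $17533.30

Total revenue: $17533.30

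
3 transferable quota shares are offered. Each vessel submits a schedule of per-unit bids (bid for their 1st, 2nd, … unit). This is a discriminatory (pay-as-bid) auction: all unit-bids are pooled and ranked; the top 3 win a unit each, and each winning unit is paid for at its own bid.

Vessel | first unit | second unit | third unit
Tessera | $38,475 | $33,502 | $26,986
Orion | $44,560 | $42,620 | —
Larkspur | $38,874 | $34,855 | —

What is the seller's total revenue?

Pooled unit-bids ranked (top 3): 44,560 (Orion-1), 42,620 (Orion-2), 38,874 (Larkspur-1)
Next rejected bid: $38,475 (not a price — pay-as-bid).
Each winning unit pays its own bid.
Revenue = 44,560 + 42,620 + 38,874 = $126,054.

Total revenue: $126,054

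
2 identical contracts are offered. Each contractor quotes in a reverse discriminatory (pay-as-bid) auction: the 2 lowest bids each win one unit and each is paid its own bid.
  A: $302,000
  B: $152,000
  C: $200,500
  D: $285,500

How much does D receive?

D is paid $0

Bids ranked low→high: 152,000 (B), 200,500 (C), 285,500 (D), 302,000 (A)
The 2 lowest are B, C.
D does not win → $0.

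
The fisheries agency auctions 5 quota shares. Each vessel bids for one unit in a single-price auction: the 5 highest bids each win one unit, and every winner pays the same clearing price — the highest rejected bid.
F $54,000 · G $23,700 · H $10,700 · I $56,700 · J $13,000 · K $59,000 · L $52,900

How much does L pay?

Sorting: 59,000 (K), 56,700 (I), 54,000 (F), 52,900 (L), 23,700 (G), 13,000 (J), 10,700 (H)
The 5 highest are K, I, F, L, G.
Clearing price = highest rejected bid = $13,000.
L wins → pays $13,000.

L pays $13,000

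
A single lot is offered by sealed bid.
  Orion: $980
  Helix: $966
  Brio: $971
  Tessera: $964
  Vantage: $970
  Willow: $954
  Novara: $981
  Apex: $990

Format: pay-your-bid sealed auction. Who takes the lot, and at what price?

Sorting bids: 990 (Apex) > 981 (Novara) > 980 (Orion) > 971 (Brio) > 970 (Vantage) > 966 (Helix) > …
Apex has the highest bid and pays exactly that: $990.

Apex pays $990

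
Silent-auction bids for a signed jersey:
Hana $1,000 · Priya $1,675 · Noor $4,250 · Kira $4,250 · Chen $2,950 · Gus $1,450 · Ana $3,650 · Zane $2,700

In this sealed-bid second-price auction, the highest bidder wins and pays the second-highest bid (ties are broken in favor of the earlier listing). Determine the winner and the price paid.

Sorting bids: 4,250 (Noor) > 4,250 (Kira) > 3,650 (Ana) > 2,950 (Chen) > 2,700 (Zane) > 1,675 (Priya) > …
Tie at $4,250 → Noor wins by tie-break.
Noor is highest; pays the second-highest bid, $4,250.

Noor pays $4,250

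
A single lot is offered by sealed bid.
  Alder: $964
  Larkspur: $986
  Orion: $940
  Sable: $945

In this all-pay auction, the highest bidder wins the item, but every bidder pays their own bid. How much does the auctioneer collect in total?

Total revenue: $3,835

Sorting bids: 986 (Larkspur) > 964 (Alder) > 945 (Sable) > 940 (Orion)
Every bidder forfeits their bid regardless of winning.
Revenue = 964 + 986 + 940 + 945 = $3,835.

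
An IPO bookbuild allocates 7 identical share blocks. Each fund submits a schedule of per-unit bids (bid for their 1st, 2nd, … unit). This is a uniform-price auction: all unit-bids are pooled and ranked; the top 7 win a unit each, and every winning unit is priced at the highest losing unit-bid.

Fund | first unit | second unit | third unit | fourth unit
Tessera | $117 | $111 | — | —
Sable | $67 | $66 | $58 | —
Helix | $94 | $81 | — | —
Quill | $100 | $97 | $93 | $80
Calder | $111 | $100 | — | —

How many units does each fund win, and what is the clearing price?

All unit-bids, highest first — top 7: 117 (Tessera-1), 111 (Tessera-2), 111 (Calder-1), 100 (Quill-1), 100 (Calder-2), 97 (Quill-2), 94 (Helix-1)
First bid not allocated: $93.
Allocation: Calder 2, Helix 1, Quill 2, Tessera 2.

Calder 2, Helix 1, Quill 2, Tessera 2; clearing price $93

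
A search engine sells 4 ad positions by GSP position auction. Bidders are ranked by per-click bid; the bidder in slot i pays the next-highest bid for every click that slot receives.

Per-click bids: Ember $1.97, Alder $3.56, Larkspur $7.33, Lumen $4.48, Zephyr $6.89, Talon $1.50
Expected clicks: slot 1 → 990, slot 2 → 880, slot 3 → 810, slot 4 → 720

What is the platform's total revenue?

Sorting advertisers: $7.33 (Larkspur) > $6.89 (Zephyr) > $4.48 (Lumen) > $3.56 (Alder) > $1.97 (Ember) > …
Slot 1: Larkspur pays $6.89 × 990 = $6821.10
Slot 2: Zephyr pays $4.48 × 880 = $3942.40
Slot 3: Lumen pays $3.56 × 810 = $2883.60
Slot 4: Alder pays $1.97 × 720 = $1418.40
Total = $15065.50

Total revenue: $15065.50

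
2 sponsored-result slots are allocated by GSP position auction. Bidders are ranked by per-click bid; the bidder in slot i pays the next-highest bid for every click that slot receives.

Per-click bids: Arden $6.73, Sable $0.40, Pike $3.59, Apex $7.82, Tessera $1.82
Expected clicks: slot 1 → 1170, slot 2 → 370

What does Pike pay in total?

Per-click bids in order: $7.82 (Apex) > $6.73 (Arden) > $3.59 (Pike) > …
Pike ranks below slot 2 → no slot, pays nothing.

Pike pays $0.00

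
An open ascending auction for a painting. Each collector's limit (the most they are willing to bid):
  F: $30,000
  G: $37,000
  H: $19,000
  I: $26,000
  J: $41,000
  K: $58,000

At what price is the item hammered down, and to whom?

Open ascending-bid auction: the price rises until one bidder remains; the winner pays the price at which the last rival dropped out.
Limits ranked: 58,000 (K) > 41,000 (J) > 37,000 (G) > 30,000 (F) > 26,000 (I) > 19,000 (H)
J is the last rival to drop out, at $41,000; K remains and wins at that price.

K wins at $41,000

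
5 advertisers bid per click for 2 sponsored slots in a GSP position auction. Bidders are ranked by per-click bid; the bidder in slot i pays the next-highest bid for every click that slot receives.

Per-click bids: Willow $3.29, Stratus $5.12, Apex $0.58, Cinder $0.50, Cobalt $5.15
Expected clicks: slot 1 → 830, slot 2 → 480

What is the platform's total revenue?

Total revenue: $5828.80

Per-click bids in order: $5.15 (Cobalt) > $5.12 (Stratus) > $3.29 (Willow) > …
Slot 1: Cobalt pays $5.12 × 830 = $4249.60
Slot 2: Stratus pays $3.29 × 480 = $1579.20
Total = $5828.80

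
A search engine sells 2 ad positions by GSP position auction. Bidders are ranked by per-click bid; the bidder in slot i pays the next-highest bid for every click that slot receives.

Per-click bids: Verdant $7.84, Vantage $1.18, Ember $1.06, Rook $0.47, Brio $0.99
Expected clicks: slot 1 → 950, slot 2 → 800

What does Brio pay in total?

Ranked by bid: $7.84 (Verdant) > $1.18 (Vantage) > $1.06 (Ember) > …
Brio ranks below slot 2 → no slot, pays nothing.

Brio pays $0.00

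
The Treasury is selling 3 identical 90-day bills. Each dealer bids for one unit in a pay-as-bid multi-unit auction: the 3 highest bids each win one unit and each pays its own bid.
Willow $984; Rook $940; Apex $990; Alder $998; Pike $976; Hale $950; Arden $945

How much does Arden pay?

Arden pays $0

Ordering the bids: 998 (Alder), 990 (Apex), 984 (Willow), 976 (Pike), 950 (Hale), …
Winners (3 units): Alder, Apex, Willow.
Arden does not win → $0.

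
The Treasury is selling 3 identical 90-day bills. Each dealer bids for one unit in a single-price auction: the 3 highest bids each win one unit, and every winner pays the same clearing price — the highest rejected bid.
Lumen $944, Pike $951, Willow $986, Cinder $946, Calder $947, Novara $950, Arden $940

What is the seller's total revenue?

Total revenue: $2,841

Sorting: 986 (Willow), 951 (Pike), 950 (Novara), 947 (Calder), 946 (Cinder), …
The 3 highest are Willow, Pike, Novara.
First losing bid is Calder's $947, which sets the uniform price.
Total revenue = 3 × $947 = $2,841.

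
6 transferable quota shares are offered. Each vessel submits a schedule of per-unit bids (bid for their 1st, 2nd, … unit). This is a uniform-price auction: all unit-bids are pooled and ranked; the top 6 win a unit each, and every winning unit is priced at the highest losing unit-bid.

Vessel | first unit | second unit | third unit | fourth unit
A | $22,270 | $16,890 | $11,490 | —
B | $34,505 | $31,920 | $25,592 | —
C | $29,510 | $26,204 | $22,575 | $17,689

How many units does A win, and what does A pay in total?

All unit-bids, highest first — top 6: 34,505 (B-1), 31,920 (B-2), 29,510 (C-1), 26,204 (C-2), 25,592 (B-3), 22,575 (C-3)
Highest rejected unit-bid = $22,270.
A wins 0 unit(s) at $22,270 each.

A: 0 units, pays $0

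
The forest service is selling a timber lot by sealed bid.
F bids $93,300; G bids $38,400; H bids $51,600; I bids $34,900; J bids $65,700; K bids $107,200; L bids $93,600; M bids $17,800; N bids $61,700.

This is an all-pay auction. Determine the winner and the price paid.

Sorting bids: 107,200 (K) > 93,600 (L) > 93,300 (F) > 65,700 (J) > 61,700 (N) > 51,600 (H) > …
K wins with the top bid; all bids are sunk regardless.

K pays $107,200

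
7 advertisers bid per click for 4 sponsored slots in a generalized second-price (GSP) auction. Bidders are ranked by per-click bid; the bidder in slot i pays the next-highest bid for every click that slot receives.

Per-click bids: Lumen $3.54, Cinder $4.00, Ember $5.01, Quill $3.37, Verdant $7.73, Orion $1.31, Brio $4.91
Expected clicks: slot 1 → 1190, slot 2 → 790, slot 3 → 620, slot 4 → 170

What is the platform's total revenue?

Total revenue: $12922.60

Ranked by bid: $7.73 (Verdant) > $5.01 (Ember) > $4.91 (Brio) > $4.00 (Cinder) > $3.54 (Lumen) > …
Slot 1: Verdant pays $5.01 × 1190 = $5961.90
Slot 2: Ember pays $4.91 × 790 = $3878.90
Slot 3: Brio pays $4.00 × 620 = $2480.00
Slot 4: Cinder pays $3.54 × 170 = $601.80
Total = $12922.60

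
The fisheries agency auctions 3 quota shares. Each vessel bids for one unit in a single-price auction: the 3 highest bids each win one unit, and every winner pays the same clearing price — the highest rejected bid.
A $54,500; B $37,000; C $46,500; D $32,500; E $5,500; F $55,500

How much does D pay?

D pays $0

Bids ranked high→low: 55,500 (F), 54,500 (A), 46,500 (C), 37,000 (B), 32,500 (D), …
The 3 highest are F, A, C.
Clearing price = highest rejected bid = $37,000.
D does not win → pays $0.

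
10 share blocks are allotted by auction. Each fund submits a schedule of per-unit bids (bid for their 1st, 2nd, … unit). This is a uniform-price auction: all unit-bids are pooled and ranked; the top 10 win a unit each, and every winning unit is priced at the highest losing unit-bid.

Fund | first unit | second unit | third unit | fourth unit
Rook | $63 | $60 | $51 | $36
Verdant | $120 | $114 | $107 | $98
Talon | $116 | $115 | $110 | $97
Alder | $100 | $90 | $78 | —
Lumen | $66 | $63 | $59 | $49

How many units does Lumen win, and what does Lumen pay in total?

Merging the schedules and taking the best 10: 120 (Verdant-1), 116 (Talon-1), 115 (Talon-2), 114 (Verdant-2), 110 (Talon-3), 107 (Verdant-3), 100 (Alder-1), 98 (Verdant-4), 97 (Talon-4), 90 (Alder-2)
First bid not allocated: $78.
Lumen wins 0 unit(s) at $78 each.

Lumen: 0 units, pays $0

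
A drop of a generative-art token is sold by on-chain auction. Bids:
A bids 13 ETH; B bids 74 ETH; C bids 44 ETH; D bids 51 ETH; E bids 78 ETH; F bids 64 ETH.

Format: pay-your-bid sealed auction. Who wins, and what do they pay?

E pays 78 ETH

Bids in order: 78 (E) > 74 (B) > 64 (F) > 51 (D) > 44 (C) > 13 (A)
E is highest → pays own bid, 78 ETH.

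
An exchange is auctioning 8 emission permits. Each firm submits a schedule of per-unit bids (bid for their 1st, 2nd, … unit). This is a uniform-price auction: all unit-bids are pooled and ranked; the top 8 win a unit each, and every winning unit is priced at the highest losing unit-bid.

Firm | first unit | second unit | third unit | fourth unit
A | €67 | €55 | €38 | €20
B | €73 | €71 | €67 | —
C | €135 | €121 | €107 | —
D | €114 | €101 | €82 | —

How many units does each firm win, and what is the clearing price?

B 2, C 3, D 3; clearing price €67

All unit-bids, highest first — top 8: 135 (C-1), 121 (C-2), 114 (D-1), 107 (C-3), 101 (D-2), 82 (D-3), 73 (B-1), 71 (B-2)
First bid not allocated: €67.
Allocation: B 2, C 3, D 3.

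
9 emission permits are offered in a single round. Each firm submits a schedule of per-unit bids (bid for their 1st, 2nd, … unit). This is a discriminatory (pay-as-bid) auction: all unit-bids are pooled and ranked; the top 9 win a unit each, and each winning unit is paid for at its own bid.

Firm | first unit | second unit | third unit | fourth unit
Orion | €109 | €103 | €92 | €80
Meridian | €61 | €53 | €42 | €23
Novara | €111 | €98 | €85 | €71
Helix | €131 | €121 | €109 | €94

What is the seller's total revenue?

Total revenue: €968

All unit-bids, highest first — top 9: 131 (Helix-1), 121 (Helix-2), 111 (Novara-1), 109 (Orion-1), 109 (Helix-3), 103 (Orion-2), 98 (Novara-2), 94 (Helix-4), 92 (Orion-3)
Next rejected bid: €85 (not a price — pay-as-bid).
Each winning unit pays its own bid.
Revenue = 131 + 121 + 111 + 109 + 109 + 103 + 98 + 94 + 92 = €968.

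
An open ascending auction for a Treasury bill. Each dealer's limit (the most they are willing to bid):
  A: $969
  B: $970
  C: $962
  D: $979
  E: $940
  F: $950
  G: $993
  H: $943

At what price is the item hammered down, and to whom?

Limits in order: 993 (G) > 979 (D) > 970 (B) > 969 (A) > 962 (C) > 950 (F) > …
D is the last rival to drop out, at $979; G remains and wins at that price.

G wins at $979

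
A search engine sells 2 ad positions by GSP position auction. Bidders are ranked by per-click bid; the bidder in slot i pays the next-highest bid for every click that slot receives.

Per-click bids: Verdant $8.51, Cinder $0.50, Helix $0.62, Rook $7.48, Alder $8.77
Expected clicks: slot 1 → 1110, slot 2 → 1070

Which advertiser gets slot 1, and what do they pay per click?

Ranked by bid: $8.77 (Alder) > $8.51 (Verdant) > $7.48 (Rook) > …
Slot 1 goes to the first-ranked bidder, Alder, who pays the next bid down: $8.51/click.

Alder; $8.51 per click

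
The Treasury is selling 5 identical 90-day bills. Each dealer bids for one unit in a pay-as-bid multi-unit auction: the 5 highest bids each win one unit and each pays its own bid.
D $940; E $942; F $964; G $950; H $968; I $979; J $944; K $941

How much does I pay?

Bids ranked high→low: 979 (I), 968 (H), 964 (F), 950 (G), 944 (J), 942 (E), 941 (K), …
The 5 highest are I, H, F, G, J.
I wins → own bid $979.

I pays $979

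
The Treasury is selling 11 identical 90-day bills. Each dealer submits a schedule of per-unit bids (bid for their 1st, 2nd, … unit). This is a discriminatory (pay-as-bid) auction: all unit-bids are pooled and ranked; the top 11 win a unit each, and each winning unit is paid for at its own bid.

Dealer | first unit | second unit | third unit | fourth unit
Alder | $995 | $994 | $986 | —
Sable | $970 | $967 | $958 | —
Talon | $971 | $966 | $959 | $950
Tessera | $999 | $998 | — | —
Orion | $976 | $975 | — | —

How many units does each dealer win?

All unit-bids, highest first — top 11: 999 (Tessera-1), 998 (Tessera-2), 995 (Alder-1), 994 (Alder-2), 986 (Alder-3), 976 (Orion-1), 975 (Orion-2), 971 (Talon-1), 970 (Sable-1), 967 (Sable-2), 966 (Talon-2)
Next rejected bid: $959 (not a price — pay-as-bid).
Allocation: Alder 3, Orion 2, Sable 2, Talon 2, Tessera 2.

Alder 3, Orion 2, Sable 2, Talon 2, Tessera 2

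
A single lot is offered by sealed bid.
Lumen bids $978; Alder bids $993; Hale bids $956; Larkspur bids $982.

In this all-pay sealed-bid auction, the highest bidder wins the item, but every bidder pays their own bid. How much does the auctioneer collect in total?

Rule: the highest bidder wins the item, but every bidder pays their own bid.
Bids ranked: 993 (Alder) > 982 (Larkspur) > 978 (Lumen) > 956 (Hale)
Alder wins with the top bid; all bids are sunk regardless.
Every bidder forfeits their bid regardless of winning.
Revenue = 978 + 993 + 956 + 982 = $3,909.

Total revenue: $3,909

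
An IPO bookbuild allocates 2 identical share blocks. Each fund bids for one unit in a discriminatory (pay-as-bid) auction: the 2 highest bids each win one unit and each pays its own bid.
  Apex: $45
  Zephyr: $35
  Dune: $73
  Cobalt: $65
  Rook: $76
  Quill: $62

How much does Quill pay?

Quill pays $0

Bids ranked high→low: 76 (Rook), 73 (Dune), 65 (Cobalt), 62 (Quill), …
Winners (2 units): Rook, Dune.
Quill does not win → $0.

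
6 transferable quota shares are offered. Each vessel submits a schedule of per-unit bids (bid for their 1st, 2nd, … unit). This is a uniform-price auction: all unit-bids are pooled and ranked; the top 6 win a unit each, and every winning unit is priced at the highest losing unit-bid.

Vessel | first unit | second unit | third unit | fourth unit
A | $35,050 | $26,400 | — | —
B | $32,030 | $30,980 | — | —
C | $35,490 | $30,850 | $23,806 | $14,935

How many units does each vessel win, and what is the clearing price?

A 2, B 2, C 2; clearing price $23,806

Merging the schedules and taking the best 6: 35,490 (C-1), 35,050 (A-1), 32,030 (B-1), 30,980 (B-2), 30,850 (C-2), 26,400 (A-2)
First bid not allocated: $23,806.
Allocation: A 2, B 2, C 2.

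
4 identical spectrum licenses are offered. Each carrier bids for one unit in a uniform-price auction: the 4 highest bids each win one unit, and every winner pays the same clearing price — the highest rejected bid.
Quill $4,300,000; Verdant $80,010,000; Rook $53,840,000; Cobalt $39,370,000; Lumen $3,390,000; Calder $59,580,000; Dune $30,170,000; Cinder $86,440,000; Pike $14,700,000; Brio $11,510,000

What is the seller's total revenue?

Total revenue: $157,480,000

Bids ranked high→low: 86,440,000 (Cinder), 80,010,000 (Verdant), 59,580,000 (Calder), 53,840,000 (Rook), 39,370,000 (Cobalt), 30,170,000 (Dune), …
Winners (4 units): Cinder, Verdant, Calder, Rook.
Clearing price = highest rejected bid = $39,370,000.
Total revenue = 4 × $39,370,000 = $157,480,000.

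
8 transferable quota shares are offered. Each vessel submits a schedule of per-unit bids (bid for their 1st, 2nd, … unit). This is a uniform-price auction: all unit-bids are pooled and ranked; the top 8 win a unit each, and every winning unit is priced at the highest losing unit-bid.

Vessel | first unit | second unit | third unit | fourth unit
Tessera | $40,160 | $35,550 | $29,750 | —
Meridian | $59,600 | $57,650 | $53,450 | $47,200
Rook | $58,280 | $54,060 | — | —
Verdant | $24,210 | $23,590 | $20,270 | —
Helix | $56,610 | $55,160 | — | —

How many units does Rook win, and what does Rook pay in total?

Rook: 2 units, pays $80,320

All unit-bids, highest first — top 8: 59,600 (Meridian-1), 58,280 (Rook-1), 57,650 (Meridian-2), 56,610 (Helix-1), 55,160 (Helix-2), 54,060 (Rook-2), 53,450 (Meridian-3), 47,200 (Meridian-4)
The (k+1)-th unit-bid is $40,160.
Rook wins 2 unit(s) at $40,160 each.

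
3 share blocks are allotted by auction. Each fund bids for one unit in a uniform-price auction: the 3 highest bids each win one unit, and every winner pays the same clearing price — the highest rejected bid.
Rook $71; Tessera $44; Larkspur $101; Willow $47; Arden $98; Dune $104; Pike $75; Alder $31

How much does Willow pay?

Willow pays $0

Bids ranked high→low: 104 (Dune), 101 (Larkspur), 98 (Arden), 75 (Pike), 71 (Rook), …
The 3 highest are Dune, Larkspur, Arden.
First losing bid is Pike's $75, which sets the uniform price.
Willow does not win → pays $0.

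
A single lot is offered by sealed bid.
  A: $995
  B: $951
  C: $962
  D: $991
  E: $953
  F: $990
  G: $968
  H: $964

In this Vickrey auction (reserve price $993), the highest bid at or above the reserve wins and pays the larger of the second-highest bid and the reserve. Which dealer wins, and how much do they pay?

A pays $993

Bids in order: 995 (A) > 991 (D) > 990 (F) > 968 (G) > 964 (H) > 962 (C) > …
A has the top bid at or above the reserve ($995).
max(second-highest $991, reserve $993) = $993.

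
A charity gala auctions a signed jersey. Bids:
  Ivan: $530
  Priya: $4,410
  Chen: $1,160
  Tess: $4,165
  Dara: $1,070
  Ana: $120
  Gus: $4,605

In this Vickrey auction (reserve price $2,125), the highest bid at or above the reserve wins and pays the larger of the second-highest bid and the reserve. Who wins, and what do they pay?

Gus pays $4,410

Vickrey auction (reserve price $2,125): the highest bid at or above the reserve wins and pays the larger of the second-highest bid and the reserve.
Bids ranked: 4,605 (Gus) > 4,410 (Priya) > 4,165 (Tess) > 1,160 (Chen) > 1,070 (Dara) > 530 (Ivan) > …
Gus has the top bid at or above the reserve ($4,605).
max(second-highest $4,410, reserve $2,125) = $4,410; the reserve does not bind.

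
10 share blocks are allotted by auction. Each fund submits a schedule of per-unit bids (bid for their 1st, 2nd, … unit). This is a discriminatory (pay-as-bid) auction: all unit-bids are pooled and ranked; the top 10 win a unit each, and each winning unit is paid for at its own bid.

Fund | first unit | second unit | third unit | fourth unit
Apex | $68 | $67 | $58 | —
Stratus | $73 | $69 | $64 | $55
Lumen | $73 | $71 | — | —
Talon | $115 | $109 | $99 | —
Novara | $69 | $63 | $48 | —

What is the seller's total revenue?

All unit-bids, highest first — top 10: 115 (Talon-1), 109 (Talon-2), 99 (Talon-3), 73 (Stratus-1), 73 (Lumen-1), 71 (Lumen-2), 69 (Stratus-2), 69 (Novara-1), 68 (Apex-1), 67 (Apex-2)
Next rejected bid: $64 (not a price — pay-as-bid).
Each winning unit pays its own bid.
Revenue = 115 + 109 + 99 + 73 + 73 + 71 + 69 + 69 + 68 + 67 = $813.

Total revenue: $813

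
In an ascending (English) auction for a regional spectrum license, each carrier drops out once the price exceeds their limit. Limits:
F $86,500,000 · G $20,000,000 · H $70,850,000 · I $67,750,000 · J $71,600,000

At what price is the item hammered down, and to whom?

Limits in order: 86,500,000 (F) > 71,600,000 (J) > 70,850,000 (H) > 67,750,000 (I) > 20,000,000 (G)
Once the price passes $71,600,000, only F is left; the hammer falls at J's limit of $71,600,000.

F wins at $71,600,000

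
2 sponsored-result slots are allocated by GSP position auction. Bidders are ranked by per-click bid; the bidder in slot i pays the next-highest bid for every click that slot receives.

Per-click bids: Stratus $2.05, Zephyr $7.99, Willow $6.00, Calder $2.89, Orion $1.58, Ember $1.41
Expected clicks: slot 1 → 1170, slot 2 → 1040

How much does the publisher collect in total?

Total revenue: $10025.60

Ranked by bid: $7.99 (Zephyr) > $6.00 (Willow) > $2.89 (Calder) > …
Slot 1: Zephyr pays $6.00 × 1170 = $7020.00
Slot 2: Willow pays $2.89 × 1040 = $3005.60
Total = $10025.60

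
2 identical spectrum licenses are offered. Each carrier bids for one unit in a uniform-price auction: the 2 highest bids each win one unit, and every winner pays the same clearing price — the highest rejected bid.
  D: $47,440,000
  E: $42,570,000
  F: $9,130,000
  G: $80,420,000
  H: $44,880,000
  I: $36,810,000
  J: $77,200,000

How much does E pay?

E pays $0

Bids ranked high→low: 80,420,000 (G), 77,200,000 (J), 47,440,000 (D), 44,880,000 (H), …
Top 2: G, J.
Clearing price = highest rejected bid = $47,440,000.
E does not win → pays $0.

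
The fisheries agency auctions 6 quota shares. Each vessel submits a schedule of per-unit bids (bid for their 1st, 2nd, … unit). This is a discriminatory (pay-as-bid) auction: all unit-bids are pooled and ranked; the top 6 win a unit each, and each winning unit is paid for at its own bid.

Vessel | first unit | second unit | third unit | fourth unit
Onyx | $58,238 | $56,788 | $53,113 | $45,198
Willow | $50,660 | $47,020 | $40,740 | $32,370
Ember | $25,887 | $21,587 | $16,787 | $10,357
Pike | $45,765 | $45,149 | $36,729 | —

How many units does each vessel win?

Onyx 3, Pike 1, Willow 2

Pooled unit-bids ranked (top 6): 58,238 (Onyx-1), 56,788 (Onyx-2), 53,113 (Onyx-3), 50,660 (Willow-1), 47,020 (Willow-2), 45,765 (Pike-1)
Next rejected bid: $45,198 (not a price — pay-as-bid).
Allocation: Onyx 3, Pike 1, Willow 2.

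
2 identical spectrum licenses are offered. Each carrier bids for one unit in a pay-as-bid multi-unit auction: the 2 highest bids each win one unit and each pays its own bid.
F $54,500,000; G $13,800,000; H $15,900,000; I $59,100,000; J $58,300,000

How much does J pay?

Ordering the bids: 59,100,000 (I), 58,300,000 (J), 54,500,000 (F), 15,900,000 (H), …
Top 2: I, J.
J wins → own bid $58,300,000.

J pays $58,300,000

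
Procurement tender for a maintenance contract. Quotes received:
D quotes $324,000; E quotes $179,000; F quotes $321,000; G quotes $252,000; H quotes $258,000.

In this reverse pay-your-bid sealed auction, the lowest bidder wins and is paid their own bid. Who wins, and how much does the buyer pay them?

Bids in order: 179,000 (E) < 252,000 (G) < 258,000 (H) < 321,000 (F) < 324,000 (D)
First-price: E is paid what they bid, $179,000.

E is paid $179,000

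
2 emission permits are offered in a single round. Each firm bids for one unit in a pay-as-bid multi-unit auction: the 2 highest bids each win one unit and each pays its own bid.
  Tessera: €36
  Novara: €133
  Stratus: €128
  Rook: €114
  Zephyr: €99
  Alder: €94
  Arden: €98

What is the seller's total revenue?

Total revenue: €261

Ordering the bids: 133 (Novara), 128 (Stratus), 114 (Rook), 99 (Zephyr), …
Winners (2 units): Novara, Stratus.
Total revenue = 133 + 128 = €261.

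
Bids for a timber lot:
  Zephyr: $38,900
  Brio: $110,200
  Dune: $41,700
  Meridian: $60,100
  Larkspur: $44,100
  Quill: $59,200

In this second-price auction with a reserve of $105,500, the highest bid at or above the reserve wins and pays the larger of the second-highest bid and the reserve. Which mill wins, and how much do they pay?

Second-price auction with a reserve of $105,500: the highest bid at or above the reserve wins and pays the larger of the second-highest bid and the reserve.
Sorting bids: 110,200 (Brio) > 60,100 (Meridian) > 59,200 (Quill) > 44,100 (Larkspur) > 41,700 (Dune) > 38,900 (Zephyr)
Highest eligible bid: Brio at $110,200.
max(second-highest $60,100, reserve $105,500) = $105,500.

Brio pays $105,500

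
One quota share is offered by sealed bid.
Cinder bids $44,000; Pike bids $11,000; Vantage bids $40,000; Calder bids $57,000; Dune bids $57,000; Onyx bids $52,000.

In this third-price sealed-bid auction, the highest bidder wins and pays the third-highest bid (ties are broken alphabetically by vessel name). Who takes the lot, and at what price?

Rule: the highest bidder wins and pays the third-highest bid.
Bids ranked: 57,000 (Calder) > 57,000 (Dune) > 52,000 (Onyx) > 44,000 (Cinder) > 40,000 (Vantage) > 11,000 (Pike)
Calder and Dune tie at $57,000; tie-break gives it to Calder.
Calder is highest; pays the third-highest bid, $52,000.

Calder pays $52,000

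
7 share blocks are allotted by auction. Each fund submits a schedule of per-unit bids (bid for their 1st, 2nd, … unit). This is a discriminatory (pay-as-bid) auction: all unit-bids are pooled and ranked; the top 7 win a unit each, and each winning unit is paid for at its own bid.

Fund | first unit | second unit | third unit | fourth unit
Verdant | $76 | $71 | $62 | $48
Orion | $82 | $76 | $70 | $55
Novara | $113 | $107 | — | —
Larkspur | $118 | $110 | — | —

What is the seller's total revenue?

Merging the schedules and taking the best 7: 118 (Larkspur-1), 113 (Novara-1), 110 (Larkspur-2), 107 (Novara-2), 82 (Orion-1), 76 (Verdant-1), 76 (Orion-2)
Next rejected bid: $71 (not a price — pay-as-bid).
Each winning unit pays its own bid.
Revenue = 118 + 113 + 110 + 107 + 82 + 76 + 76 = $682.

Total revenue: $682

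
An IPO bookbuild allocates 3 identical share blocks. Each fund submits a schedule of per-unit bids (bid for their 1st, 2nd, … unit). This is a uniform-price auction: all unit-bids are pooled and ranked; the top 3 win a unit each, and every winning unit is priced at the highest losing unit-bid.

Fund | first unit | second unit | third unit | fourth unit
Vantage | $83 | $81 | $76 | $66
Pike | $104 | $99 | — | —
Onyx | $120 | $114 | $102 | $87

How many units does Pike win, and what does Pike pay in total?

All unit-bids, highest first — top 3: 120 (Onyx-1), 114 (Onyx-2), 104 (Pike-1)
The (k+1)-th unit-bid is $102.
Pike wins 1 unit(s) at $102 each.

Pike: 1 unit, pays $102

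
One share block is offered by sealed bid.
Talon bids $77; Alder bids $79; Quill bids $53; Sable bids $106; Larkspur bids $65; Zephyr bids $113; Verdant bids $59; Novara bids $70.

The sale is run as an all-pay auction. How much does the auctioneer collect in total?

Total revenue: $622

Bids in order: 113 (Zephyr) > 106 (Sable) > 79 (Alder) > 77 (Talon) > 70 (Novara) > 65 (Larkspur) > …
Zephyr wins with the top bid; all bids are sunk regardless.
Every bidder forfeits their bid regardless of winning.
Revenue = 77 + 79 + 53 + 106 + 65 + 113 + 59 + 70 = $622.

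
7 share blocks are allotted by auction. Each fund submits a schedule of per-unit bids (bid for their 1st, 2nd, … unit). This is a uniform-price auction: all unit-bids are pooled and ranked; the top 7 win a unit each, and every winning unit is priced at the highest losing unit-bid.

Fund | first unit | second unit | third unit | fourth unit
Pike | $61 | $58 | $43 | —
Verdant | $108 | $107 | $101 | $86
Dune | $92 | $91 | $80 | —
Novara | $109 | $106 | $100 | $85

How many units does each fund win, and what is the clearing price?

Dune 1, Novara 3, Verdant 3; clearing price $91

Pooled unit-bids ranked (top 7): 109 (Novara-1), 108 (Verdant-1), 107 (Verdant-2), 106 (Novara-2), 101 (Verdant-3), 100 (Novara-3), 92 (Dune-1)
Highest rejected unit-bid = $91.
Allocation: Dune 1, Novara 3, Verdant 3.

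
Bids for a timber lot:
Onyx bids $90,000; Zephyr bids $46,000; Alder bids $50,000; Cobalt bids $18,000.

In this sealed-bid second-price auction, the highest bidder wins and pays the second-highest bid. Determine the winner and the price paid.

Onyx pays $50,000

Bids in order: 90,000 (Onyx) > 50,000 (Alder) > 46,000 (Zephyr) > 18,000 (Cobalt)
Onyx wins with the highest bid; price is set by the runner-up at $50,000.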